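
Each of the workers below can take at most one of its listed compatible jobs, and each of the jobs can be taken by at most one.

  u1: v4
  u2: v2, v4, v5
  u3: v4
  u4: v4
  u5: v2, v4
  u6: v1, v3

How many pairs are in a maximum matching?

Unit-capacity flow: source→left, listed edges, right→sink; max matching = max flow.
Augmenting path u1→v4 (+1); matched 1.
Augmenting path u2→v2 (+1); matched 2.
Augmenting path u6→v1 (+1); matched 3.
Augmenting path u5→v2→u2→v5 (+1); matched 4.
No augmenting path remains; maximum matching = 4.
König certificate: {u2, u5, u6, v4} is a vertex cover of size 4 (every listed pair touches it), so no matching can be larger.

4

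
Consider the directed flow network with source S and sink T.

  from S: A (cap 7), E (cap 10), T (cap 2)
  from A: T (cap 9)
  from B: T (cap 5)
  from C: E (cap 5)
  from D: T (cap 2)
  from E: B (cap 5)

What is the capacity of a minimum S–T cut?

Augment S→T: bottleneck 2, flow now 2.
Augment S→A→T: bottleneck 7, flow now 9.
Augment S→E→B→T: bottleneck 5, flow now 14.
No augmenting path remains; maximum flow = 14.
By max-flow min-cut, the minimum cut capacity equals the max flow.
In the residual graph, reachable from S: {S, E}.
Min-cut edges: S→A (7), S→T (2), E→B (5); capacity 7 + 2 + 5 = 14.

14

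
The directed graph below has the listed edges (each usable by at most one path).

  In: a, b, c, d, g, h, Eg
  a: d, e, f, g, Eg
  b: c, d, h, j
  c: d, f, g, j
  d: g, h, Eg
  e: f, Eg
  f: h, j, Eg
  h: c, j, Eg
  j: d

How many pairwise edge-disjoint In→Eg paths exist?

Assign every edge capacity 1; by Menger, the answer equals the max flow.
Path In→Eg (+1); total 1.
Path In→a→Eg (+1); total 2.
Path In→d→Eg (+1); total 3.
Path In→h→Eg (+1); total 4.
Path In→c→f→Eg (+1); total 5.
No residual In→Eg path; max flow = 5.
Certifying cut of size 5: {In→Eg, In→a, c→f, d→Eg, h→Eg}.

5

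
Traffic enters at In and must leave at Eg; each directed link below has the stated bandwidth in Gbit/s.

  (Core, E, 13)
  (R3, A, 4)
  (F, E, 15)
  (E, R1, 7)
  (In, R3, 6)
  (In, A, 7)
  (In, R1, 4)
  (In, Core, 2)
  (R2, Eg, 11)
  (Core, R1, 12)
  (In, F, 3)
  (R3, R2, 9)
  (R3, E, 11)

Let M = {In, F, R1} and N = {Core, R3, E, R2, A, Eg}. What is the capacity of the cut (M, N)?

Edges leaving {In, F, R1}: In→Core (2), In→R3 (6), In→A (7), F→E (15).
Cut capacity = 2 + 6 + 7 + 15 = 30.

30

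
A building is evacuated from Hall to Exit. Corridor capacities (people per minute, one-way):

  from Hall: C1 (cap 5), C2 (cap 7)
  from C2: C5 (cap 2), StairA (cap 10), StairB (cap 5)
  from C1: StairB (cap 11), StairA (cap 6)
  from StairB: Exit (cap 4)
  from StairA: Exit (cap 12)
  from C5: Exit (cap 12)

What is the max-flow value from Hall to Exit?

12

Augment Hall→C2→StairB→Exit: bottleneck 4, flow now 4.
Augment Hall→C2→StairA→Exit: bottleneck 3, flow now 7.
Augment Hall→C1→StairA→Exit: bottleneck 5, flow now 12.
No augmenting path remains; maximum flow = 12.
In the residual graph, reachable from Hall: {Hall}.
Min-cut edges: Hall→C2 (7), Hall→C1 (5); capacity 7 + 5 = 12.
This cut is saturated, so no flow can exceed 12.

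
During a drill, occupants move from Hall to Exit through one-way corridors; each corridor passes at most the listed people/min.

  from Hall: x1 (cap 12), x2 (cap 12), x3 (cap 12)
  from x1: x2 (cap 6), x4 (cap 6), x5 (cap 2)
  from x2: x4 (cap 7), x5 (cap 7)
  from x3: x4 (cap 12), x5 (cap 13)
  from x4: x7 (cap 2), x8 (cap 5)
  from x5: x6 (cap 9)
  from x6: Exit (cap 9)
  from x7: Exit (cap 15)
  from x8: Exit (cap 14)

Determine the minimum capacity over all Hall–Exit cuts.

16

Augment Hall→x1→x4→x7→Exit: bottleneck 2, flow now 2.
Augment Hall→x1→x4→x8→Exit: bottleneck 4, flow now 6.
Augment Hall→x1→x5→x6→Exit: bottleneck 2, flow now 8.
Augment Hall→x2→x4→x8→Exit: bottleneck 1, flow now 9.
Augment Hall→x2→x5→x6→Exit: bottleneck 7, flow now 16.
No augmenting path remains; maximum flow = 16.
By max-flow min-cut, the minimum cut capacity equals the max flow.
In the residual graph, reachable from Hall: {Hall, x1, x2, x3, x4, x5}.
Min-cut edges: x4→x7 (2), x4→x8 (5), x5→x6 (9); capacity 2 + 5 + 9 = 16.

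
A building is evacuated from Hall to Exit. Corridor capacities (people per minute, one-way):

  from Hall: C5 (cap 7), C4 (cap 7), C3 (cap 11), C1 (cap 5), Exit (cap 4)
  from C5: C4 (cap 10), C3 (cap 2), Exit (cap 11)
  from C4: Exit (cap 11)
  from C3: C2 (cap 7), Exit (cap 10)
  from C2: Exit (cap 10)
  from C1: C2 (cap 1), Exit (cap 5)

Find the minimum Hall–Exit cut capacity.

34

Augment Hall→Exit: bottleneck 4, flow now 4.
Augment Hall→C5→Exit: bottleneck 7, flow now 11.
Augment Hall→C4→Exit: bottleneck 7, flow now 18.
Augment Hall→C3→Exit: bottleneck 10, flow now 28.
Augment Hall→C1→Exit: bottleneck 5, flow now 33.
Augment Hall→C3→C2→Exit: bottleneck 1, flow now 34.
No augmenting path remains; maximum flow = 34.
By max-flow min-cut, the minimum cut capacity equals the max flow.
In the residual graph, reachable from Hall: {Hall}.
Min-cut edges: Hall→C5 (7), Hall→C4 (7), Hall→C3 (11), Hall→C1 (5), Hall→Exit (4); capacity 7 + 7 + 11 + 5 + 4 = 34.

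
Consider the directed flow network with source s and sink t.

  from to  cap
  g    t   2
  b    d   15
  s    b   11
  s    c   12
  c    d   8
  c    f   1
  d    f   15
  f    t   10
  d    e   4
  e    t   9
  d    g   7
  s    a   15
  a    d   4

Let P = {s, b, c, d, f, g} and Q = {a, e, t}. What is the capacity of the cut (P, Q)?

31

Edges leaving {s, b, c, d, f, g}: s→a (15), d→e (4), f→t (10), g→t (2).
Cut capacity = 15 + 4 + 10 + 2 = 31.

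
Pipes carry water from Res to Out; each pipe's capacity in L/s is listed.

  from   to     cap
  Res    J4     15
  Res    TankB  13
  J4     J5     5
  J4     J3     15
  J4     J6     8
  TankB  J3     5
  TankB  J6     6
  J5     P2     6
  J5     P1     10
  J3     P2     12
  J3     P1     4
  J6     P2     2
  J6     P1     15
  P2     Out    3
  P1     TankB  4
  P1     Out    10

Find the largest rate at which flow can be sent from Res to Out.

13

Augment Res→J4→J5→P2→Out: bottleneck 3, flow now 3.
Augment Res→J4→J5→P1→Out: bottleneck 2, flow now 5.
Augment Res→J4→J3→P1→Out: bottleneck 4, flow now 9.
Augment Res→J4→J6→P1→Out: bottleneck 4, flow now 13.
No augmenting path remains; maximum flow = 13.
In the residual graph, reachable from Res: {Res, J4, TankB, J5, J3, J6, P2, P1}.
Min-cut edges: P2→Out (3), P1→Out (10); capacity 3 + 10 = 13.
This cut is saturated, so no flow can exceed 13.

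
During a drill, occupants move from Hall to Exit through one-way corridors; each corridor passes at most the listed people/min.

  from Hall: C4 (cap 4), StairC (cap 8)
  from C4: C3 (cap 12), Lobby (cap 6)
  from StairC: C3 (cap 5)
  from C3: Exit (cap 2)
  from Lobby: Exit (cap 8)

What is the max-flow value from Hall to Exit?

6

Augment Hall→C4→C3→Exit: bottleneck 2, flow now 2.
Augment Hall→C4→Lobby→Exit: bottleneck 2, flow now 4.
Augment Hall→StairC→C3→C4→Lobby→Exit: bottleneck 2, flow now 6. (uses reverse residual edge)
No augmenting path remains; maximum flow = 6.
In the residual graph, reachable from Hall: {Hall, StairC, C3}.
Min-cut edges: Hall→C4 (4), C3→Exit (2); capacity 4 + 2 = 6.
This cut is saturated, so no flow can exceed 6.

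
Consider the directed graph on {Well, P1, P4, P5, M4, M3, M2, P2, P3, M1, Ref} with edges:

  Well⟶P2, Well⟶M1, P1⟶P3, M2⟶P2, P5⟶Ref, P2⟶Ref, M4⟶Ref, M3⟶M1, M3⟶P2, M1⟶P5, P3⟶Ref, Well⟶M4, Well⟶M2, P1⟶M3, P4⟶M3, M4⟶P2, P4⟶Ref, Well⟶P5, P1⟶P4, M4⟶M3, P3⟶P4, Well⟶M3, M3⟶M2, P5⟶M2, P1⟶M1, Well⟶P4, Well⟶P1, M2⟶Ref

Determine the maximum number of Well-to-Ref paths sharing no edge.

Assign every edge capacity 1; by Menger, the answer equals the max flow.
Path Well→P4→Ref (+1); total 1.
Path Well→P5→Ref (+1); total 2.
Path Well→M4→Ref (+1); total 3.
Path Well→M2→Ref (+1); total 4.
Path Well→P2→Ref (+1); total 5.
Path Well→P1→P3→Ref (+1); total 6.
No residual Well→Ref path; max flow = 6.
Certifying cut of size 6: {M2→Ref, P2→Ref, P5→Ref, Well→M4, Well→P1, Well→P4}.

6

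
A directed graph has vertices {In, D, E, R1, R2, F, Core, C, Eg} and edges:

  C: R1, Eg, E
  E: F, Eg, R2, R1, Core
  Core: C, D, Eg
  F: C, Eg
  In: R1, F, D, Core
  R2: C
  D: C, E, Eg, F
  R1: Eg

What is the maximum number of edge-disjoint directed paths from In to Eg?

4

Assign every edge capacity 1; by Menger, the answer equals the max flow.
Path In→D→Eg (+1); total 1.
Path In→R1→Eg (+1); total 2.
Path In→F→Eg (+1); total 3.
Path In→Core→Eg (+1); total 4.
No residual In→Eg path; max flow = 4.
Certifying cut of size 4: {In→Core, In→D, In→F, In→R1}.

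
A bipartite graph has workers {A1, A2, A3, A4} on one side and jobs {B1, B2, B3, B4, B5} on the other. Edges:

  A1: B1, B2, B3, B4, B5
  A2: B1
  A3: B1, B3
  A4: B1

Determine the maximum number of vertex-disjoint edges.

Unit-capacity flow: source→left, listed edges, right→sink; max matching = max flow.
Augmenting path A1→B1 (+1); matched 1.
Augmenting path A3→B3 (+1); matched 2.
Augmenting path A2→B1→A1→B2 (+1); matched 3.
No augmenting path remains; maximum matching = 3.
König certificate: {A1, A3, B1} is a vertex cover of size 3 (every listed pair touches it), so no matching can be larger.

3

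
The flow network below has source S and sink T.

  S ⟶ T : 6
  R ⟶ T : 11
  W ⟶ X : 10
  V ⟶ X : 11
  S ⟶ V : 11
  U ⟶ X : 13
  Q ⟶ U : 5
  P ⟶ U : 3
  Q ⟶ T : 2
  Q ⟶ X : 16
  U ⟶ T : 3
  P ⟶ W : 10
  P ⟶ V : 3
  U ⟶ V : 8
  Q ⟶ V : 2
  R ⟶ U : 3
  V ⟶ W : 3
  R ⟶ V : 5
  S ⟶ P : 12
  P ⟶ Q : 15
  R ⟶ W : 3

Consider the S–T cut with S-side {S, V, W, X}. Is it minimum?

Given cut capacity: 12 + 6 = 18.
Augment S→T: bottleneck 6, flow now 6.
Augment S→P→Q→T: bottleneck 2, flow now 8.
Augment S→P→U→T: bottleneck 3, flow now 11.
No augmenting path remains; maximum flow = 11.
In the residual graph, reachable from S: {S, P, Q, U, V, W, X}.
Min-cut edges: S→T (6), Q→T (2), U→T (3); capacity 6 + 2 + 3 = 11.
Cut capacity 18 exceeds the max flow 11, so it is not minimum.

No — its capacity is 18, but the minimum cut has capacity 11.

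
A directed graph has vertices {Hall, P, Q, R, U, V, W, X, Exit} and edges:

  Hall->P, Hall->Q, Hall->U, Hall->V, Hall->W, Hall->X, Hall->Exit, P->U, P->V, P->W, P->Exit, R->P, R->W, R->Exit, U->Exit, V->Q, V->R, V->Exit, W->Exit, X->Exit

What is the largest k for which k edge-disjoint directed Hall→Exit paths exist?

Assign every edge capacity 1; by Menger, the answer equals the max flow.
Path Hall→Exit (+1); total 1.
Path Hall→P→Exit (+1); total 2.
Path Hall→U→Exit (+1); total 3.
Path Hall→V→Exit (+1); total 4.
Path Hall→W→Exit (+1); total 5.
Path Hall→X→Exit (+1); total 6.
No residual Hall→Exit path; max flow = 6.
Certifying cut of size 6: {Hall→Exit, Hall→P, Hall→U, Hall→V, Hall→W, Hall→X}.

6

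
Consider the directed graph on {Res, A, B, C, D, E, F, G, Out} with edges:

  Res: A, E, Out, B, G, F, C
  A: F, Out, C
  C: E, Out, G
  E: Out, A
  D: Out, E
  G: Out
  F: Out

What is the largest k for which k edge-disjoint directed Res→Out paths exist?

6

Assign every edge capacity 1; by Menger, the answer equals the max flow.
Path Res→Out (+1); total 1.
Path Res→A→Out (+1); total 2.
Path Res→C→Out (+1); total 3.
Path Res→E→Out (+1); total 4.
Path Res→F→Out (+1); total 5.
Path Res→G→Out (+1); total 6.
No residual Res→Out path; max flow = 6.
Certifying cut of size 6: {Res→A, Res→C, Res→E, Res→F, Res→G, Res→Out}.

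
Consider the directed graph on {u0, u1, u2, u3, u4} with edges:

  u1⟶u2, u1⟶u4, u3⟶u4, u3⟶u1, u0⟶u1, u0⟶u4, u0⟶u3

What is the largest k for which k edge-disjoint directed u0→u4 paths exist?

3

Assign every edge capacity 1; by Menger, the answer equals the max flow.
Path u0→u4 (+1); total 1.
Path u0→u1→u4 (+1); total 2.
Path u0→u3→u4 (+1); total 3.
No residual u0→u4 path; max flow = 3.
Certifying cut of size 3: {u0→u1, u0→u3, u0→u4}.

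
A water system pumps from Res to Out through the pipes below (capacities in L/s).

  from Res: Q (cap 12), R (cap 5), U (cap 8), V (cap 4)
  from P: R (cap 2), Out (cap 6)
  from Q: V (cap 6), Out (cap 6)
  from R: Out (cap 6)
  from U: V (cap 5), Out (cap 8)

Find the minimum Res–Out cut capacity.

Augment Res→Q→Out: bottleneck 6, flow now 6.
Augment Res→R→Out: bottleneck 5, flow now 11.
Augment Res→U→Out: bottleneck 8, flow now 19.
No augmenting path remains; maximum flow = 19.
By max-flow min-cut, the minimum cut capacity equals the max flow.
In the residual graph, reachable from Res: {Res, Q, V}.
Min-cut edges: Res→R (5), Res→U (8), Q→Out (6); capacity 5 + 8 + 6 = 19.

19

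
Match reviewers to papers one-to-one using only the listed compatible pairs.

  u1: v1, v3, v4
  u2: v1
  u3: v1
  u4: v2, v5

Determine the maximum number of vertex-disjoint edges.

Unit-capacity flow: source→left, listed edges, right→sink; max matching = max flow.
Augmenting path u1→v1 (+1); matched 1.
Augmenting path u4→v2 (+1); matched 2.
Augmenting path u2→v1→u1→v3 (+1); matched 3.
No augmenting path remains; maximum matching = 3.
König certificate: {u1, u4, v1} is a vertex cover of size 3 (every listed pair touches it), so no matching can be larger.

3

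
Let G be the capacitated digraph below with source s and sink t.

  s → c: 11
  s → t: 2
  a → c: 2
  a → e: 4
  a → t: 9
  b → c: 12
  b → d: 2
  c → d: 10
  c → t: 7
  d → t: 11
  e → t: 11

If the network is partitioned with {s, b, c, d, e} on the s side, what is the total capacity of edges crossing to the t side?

Edges leaving {s, b, c, d, e}: s→t (2), c→t (7), d→t (11), e→t (11).
Cut capacity = 2 + 7 + 11 + 11 = 31.

31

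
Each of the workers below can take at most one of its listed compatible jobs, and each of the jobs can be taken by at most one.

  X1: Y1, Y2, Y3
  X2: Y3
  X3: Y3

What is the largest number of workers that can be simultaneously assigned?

2

Unit-capacity flow: source→left, listed edges, right→sink; max matching = max flow.
Augmenting path X1→Y1 (+1); matched 1.
Augmenting path X2→Y3 (+1); matched 2.
No augmenting path remains; maximum matching = 2.
König certificate: {X1, Y3} is a vertex cover of size 2 (every listed pair touches it), so no matching can be larger.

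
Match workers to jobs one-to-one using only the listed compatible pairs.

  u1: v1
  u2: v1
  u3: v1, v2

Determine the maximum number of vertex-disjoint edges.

Unit-capacity flow: source→left, listed edges, right→sink; max matching = max flow.
Augmenting path u1→v1 (+1); matched 1.
Augmenting path u3→v2 (+1); matched 2.
No augmenting path remains; maximum matching = 2.
König certificate: {u3, v1} is a vertex cover of size 2 (every listed pair touches it), so no matching can be larger.

2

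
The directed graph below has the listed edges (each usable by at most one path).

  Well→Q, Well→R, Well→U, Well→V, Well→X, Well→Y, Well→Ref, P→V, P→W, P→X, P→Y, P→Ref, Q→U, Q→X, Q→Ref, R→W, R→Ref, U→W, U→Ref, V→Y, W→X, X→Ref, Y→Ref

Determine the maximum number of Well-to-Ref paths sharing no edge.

Assign every edge capacity 1; by Menger, the answer equals the max flow.
Path Well→Ref (+1); total 1.
Path Well→Q→Ref (+1); total 2.
Path Well→R→Ref (+1); total 3.
Path Well→U→Ref (+1); total 4.
Path Well→X→Ref (+1); total 5.
Path Well→Y→Ref (+1); total 6.
No residual Well→Ref path; max flow = 6.
Certifying cut of size 6: {Well→Q, Well→R, Well→Ref, Well→U, Well→X, Y→Ref}.

6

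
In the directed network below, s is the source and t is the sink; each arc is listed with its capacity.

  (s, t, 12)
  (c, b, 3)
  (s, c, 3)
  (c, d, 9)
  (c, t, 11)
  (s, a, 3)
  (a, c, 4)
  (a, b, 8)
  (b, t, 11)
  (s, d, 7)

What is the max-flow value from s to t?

Augment s→t: bottleneck 12, flow now 12.
Augment s→c→t: bottleneck 3, flow now 15.
Augment s→a→b→t: bottleneck 3, flow now 18.
No augmenting path remains; maximum flow = 18.
In the residual graph, reachable from s: {s, d}.
Min-cut edges: s→a (3), s→c (3), s→t (12); capacity 3 + 3 + 12 = 18.
This cut is saturated, so no flow can exceed 18.

18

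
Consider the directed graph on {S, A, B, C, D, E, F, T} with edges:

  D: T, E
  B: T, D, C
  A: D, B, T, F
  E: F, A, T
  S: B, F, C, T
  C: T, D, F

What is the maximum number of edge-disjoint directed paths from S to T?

3

Assign every edge capacity 1; by Menger, the answer equals the max flow.
Path S→T (+1); total 1.
Path S→B→T (+1); total 2.
Path S→C→T (+1); total 3.
No residual S→T path; max flow = 3.
Certifying cut of size 3: {S→B, S→C, S→T}.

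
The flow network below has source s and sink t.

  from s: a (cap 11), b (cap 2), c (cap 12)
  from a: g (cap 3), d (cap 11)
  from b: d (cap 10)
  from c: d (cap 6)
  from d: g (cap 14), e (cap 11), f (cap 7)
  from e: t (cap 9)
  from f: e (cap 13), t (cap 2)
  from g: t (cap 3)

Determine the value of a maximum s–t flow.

Augment s→a→g→t: bottleneck 3, flow now 3.
Augment s→a→d→e→t: bottleneck 8, flow now 11.
Augment s→b→d→e→t: bottleneck 1, flow now 12.
Augment s→b→d→f→t: bottleneck 1, flow now 13.
Augment s→c→d→f→t: bottleneck 1, flow now 14.
No augmenting path remains; maximum flow = 14.
In the residual graph, reachable from s: {s, a, b, c, d, e, f, g}.
Min-cut edges: e→t (9), f→t (2), g→t (3); capacity 9 + 2 + 3 = 14.
This cut is saturated, so no flow can exceed 14.

14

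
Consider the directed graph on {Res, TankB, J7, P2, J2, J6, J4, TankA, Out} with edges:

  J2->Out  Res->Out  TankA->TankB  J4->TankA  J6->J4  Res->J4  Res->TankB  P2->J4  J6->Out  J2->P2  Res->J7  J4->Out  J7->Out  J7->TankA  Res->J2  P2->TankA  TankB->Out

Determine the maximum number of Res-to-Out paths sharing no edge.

5

Assign every edge capacity 1; by Menger, the answer equals the max flow.
Path Res→Out (+1); total 1.
Path Res→TankB→Out (+1); total 2.
Path Res→J7→Out (+1); total 3.
Path Res→J2→Out (+1); total 4.
Path Res→J4→Out (+1); total 5.
No residual Res→Out path; max flow = 5.
Certifying cut of size 5: {Res→J2, Res→J4, Res→J7, Res→Out, Res→TankB}.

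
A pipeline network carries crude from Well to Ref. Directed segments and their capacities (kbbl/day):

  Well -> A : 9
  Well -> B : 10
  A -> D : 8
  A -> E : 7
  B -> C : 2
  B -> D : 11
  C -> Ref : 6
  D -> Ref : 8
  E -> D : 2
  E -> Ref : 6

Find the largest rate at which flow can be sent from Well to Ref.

16

Augment Well→A→D→Ref: bottleneck 8, flow now 8.
Augment Well→A→E→Ref: bottleneck 1, flow now 9.
Augment Well→B→C→Ref: bottleneck 2, flow now 11.
Augment Well→B→D→A→E→Ref: bottleneck 5, flow now 16. (uses reverse residual edge)
No augmenting path remains; maximum flow = 16.
In the residual graph, reachable from Well: {Well, A, B, D, E}.
Min-cut edges: B→C (2), D→Ref (8), E→Ref (6); capacity 2 + 8 + 6 = 16.
This cut is saturated, so no flow can exceed 16.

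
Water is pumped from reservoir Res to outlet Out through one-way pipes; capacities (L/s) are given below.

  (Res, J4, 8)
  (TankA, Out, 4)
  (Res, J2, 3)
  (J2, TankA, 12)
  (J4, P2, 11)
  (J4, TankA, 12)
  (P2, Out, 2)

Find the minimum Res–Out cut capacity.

6

Augment Res→J2→TankA→Out: bottleneck 3, flow now 3.
Augment Res→J4→P2→Out: bottleneck 2, flow now 5.
Augment Res→J4→TankA→Out: bottleneck 1, flow now 6.
No augmenting path remains; maximum flow = 6.
By max-flow min-cut, the minimum cut capacity equals the max flow.
In the residual graph, reachable from Res: {Res, J2, J4, P2, TankA}.
Min-cut edges: P2→Out (2), TankA→Out (4); capacity 2 + 4 = 6.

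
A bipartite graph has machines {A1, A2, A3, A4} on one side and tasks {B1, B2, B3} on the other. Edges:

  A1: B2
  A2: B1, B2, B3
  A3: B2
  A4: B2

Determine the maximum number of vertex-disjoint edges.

2

Unit-capacity flow: source→left, listed edges, right→sink; max matching = max flow.
Augmenting path A1→B2 (+1); matched 1.
Augmenting path A2→B1 (+1); matched 2.
No augmenting path remains; maximum matching = 2.
König certificate: {A2, B2} is a vertex cover of size 2 (every listed pair touches it), so no matching can be larger.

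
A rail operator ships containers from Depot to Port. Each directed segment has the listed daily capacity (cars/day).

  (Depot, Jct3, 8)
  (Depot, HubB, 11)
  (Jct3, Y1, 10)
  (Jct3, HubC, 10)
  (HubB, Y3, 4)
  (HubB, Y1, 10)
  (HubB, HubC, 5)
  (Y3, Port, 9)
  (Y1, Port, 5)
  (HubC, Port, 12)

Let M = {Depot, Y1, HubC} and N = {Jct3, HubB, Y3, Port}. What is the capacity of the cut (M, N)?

36

Edges leaving {Depot, Y1, HubC}: Depot→Jct3 (8), Depot→HubB (11), Y1→Port (5), HubC→Port (12).
Cut capacity = 8 + 11 + 5 + 12 = 36.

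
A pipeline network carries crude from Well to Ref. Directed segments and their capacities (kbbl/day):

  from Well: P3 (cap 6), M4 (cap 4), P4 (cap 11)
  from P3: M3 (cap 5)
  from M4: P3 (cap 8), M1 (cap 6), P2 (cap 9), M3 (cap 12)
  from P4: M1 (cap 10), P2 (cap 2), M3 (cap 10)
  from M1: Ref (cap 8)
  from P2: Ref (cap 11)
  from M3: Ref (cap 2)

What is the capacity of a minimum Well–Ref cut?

16

Augment Well→P3→M3→Ref: bottleneck 2, flow now 2.
Augment Well→M4→M1→Ref: bottleneck 4, flow now 6.
Augment Well→P4→M1→Ref: bottleneck 4, flow now 10.
Augment Well→P4→P2→Ref: bottleneck 2, flow now 12.
Augment Well→P4→M1→M4→P2→Ref: bottleneck 4, flow now 16. (uses reverse residual edge)
No augmenting path remains; maximum flow = 16.
By max-flow min-cut, the minimum cut capacity equals the max flow.
In the residual graph, reachable from Well: {Well, P3, P4, M1, M3}.
Min-cut edges: Well→M4 (4), P4→P2 (2), M1→Ref (8), M3→Ref (2); capacity 4 + 2 + 8 + 2 = 16.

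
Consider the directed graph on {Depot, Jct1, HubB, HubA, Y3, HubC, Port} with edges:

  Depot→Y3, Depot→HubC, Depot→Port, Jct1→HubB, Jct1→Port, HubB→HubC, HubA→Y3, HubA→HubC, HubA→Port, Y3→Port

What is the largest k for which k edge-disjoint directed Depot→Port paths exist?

Assign every edge capacity 1; by Menger, the answer equals the max flow.
Path Depot→Port (+1); total 1.
Path Depot→Y3→Port (+1); total 2.
No residual Depot→Port path; max flow = 2.
Certifying cut of size 2: {Depot→Port, Depot→Y3}.

2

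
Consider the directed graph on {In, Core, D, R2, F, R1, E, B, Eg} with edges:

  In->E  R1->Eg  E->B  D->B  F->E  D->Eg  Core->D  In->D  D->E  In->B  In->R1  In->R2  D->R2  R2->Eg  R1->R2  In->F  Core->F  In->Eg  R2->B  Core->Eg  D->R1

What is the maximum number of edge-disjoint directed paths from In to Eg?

Assign every edge capacity 1; by Menger, the answer equals the max flow.
Path In→Eg (+1); total 1.
Path In→D→Eg (+1); total 2.
Path In→R2→Eg (+1); total 3.
Path In→R1→Eg (+1); total 4.
No residual In→Eg path; max flow = 4.
Certifying cut of size 4: {In→D, In→Eg, In→R1, In→R2}.

4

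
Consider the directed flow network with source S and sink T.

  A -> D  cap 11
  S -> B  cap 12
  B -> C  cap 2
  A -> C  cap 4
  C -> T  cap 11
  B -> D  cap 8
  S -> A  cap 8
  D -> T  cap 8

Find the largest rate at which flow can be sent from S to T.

14

Augment S→A→C→T: bottleneck 4, flow now 4.
Augment S→A→D→T: bottleneck 4, flow now 8.
Augment S→B→C→T: bottleneck 2, flow now 10.
Augment S→B→D→T: bottleneck 4, flow now 14.
No augmenting path remains; maximum flow = 14.
In the residual graph, reachable from S: {S, A, B, D}.
Min-cut edges: A→C (4), B→C (2), D→T (8); capacity 4 + 2 + 8 = 14.
This cut is saturated, so no flow can exceed 14.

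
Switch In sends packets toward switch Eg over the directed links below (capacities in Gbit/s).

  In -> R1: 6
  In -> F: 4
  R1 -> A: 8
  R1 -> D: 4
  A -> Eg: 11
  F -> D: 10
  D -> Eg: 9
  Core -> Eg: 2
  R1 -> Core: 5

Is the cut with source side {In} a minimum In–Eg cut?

Yes — it is a minimum cut (capacity 10).

Given cut capacity: 6 + 4 = 10.
Augment In→R1→D→Eg: bottleneck 4, flow now 4.
Augment In→R1→A→Eg: bottleneck 2, flow now 6.
Augment In→F→D→Eg: bottleneck 4, flow now 10.
No augmenting path remains; maximum flow = 10.
Cut capacity 10 equals the max flow, so it is a minimum cut.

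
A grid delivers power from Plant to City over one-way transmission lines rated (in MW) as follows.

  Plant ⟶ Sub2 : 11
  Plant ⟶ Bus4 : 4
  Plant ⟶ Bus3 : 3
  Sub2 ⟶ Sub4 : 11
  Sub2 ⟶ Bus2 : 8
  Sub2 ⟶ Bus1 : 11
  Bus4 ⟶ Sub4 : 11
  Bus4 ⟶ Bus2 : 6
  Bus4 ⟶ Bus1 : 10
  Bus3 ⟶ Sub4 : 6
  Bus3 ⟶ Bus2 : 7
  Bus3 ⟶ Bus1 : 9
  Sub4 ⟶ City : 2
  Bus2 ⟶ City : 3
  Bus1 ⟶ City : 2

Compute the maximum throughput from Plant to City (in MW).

Augment Plant→Sub2→Sub4→City: bottleneck 2, flow now 2.
Augment Plant→Sub2→Bus2→City: bottleneck 3, flow now 5.
Augment Plant→Sub2→Bus1→City: bottleneck 2, flow now 7.
No augmenting path remains; maximum flow = 7.
In the residual graph, reachable from Plant: {Plant, Sub2, Bus4, Bus3, Sub4, Bus2, Bus1}.
Min-cut edges: Sub4→City (2), Bus2→City (3), Bus1→City (2); capacity 2 + 3 + 2 = 7.
This cut is saturated, so no flow can exceed 7.

7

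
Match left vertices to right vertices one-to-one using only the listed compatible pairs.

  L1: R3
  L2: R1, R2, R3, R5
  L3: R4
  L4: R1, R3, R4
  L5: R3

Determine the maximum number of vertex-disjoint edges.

4

Unit-capacity flow: source→left, listed edges, right→sink; max matching = max flow.
Augmenting path L1→R3 (+1); matched 1.
Augmenting path L2→R1 (+1); matched 2.
Augmenting path L3→R4 (+1); matched 3.
Augmenting path L4→R1→L2→R2 (+1); matched 4.
No augmenting path remains; maximum matching = 4.
König certificate: {L2, L3, L4, R3} is a vertex cover of size 4 (every listed pair touches it), so no matching can be larger.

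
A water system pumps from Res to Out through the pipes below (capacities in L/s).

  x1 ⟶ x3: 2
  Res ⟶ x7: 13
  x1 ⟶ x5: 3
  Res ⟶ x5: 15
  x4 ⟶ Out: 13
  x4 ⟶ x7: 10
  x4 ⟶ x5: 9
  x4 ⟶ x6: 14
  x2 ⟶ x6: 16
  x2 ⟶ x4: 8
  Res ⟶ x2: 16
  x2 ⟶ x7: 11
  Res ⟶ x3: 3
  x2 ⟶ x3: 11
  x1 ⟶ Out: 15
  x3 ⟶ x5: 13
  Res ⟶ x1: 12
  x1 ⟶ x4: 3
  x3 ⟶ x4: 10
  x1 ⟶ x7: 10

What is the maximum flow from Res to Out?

Augment Res→x1→Out: bottleneck 12, flow now 12.
Augment Res→x2→x4→Out: bottleneck 8, flow now 20.
Augment Res→x3→x4→Out: bottleneck 3, flow now 23.
Augment Res→x2→x3→x4→Out: bottleneck 2, flow now 25.
No augmenting path remains; maximum flow = 25.
In the residual graph, reachable from Res: {Res, x2, x3, x4, x5, x6, x7}.
Min-cut edges: Res→x1 (12), x4→Out (13); capacity 12 + 13 = 25.
This cut is saturated, so no flow can exceed 25.

25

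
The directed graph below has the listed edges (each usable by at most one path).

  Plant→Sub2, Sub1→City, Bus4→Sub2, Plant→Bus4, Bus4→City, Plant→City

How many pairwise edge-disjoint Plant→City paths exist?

Assign every edge capacity 1; by Menger, the answer equals the max flow.
Path Plant→City (+1); total 1.
Path Plant→Bus4→City (+1); total 2.
No residual Plant→City path; max flow = 2.
Certifying cut of size 2: {Plant→Bus4, Plant→City}.

2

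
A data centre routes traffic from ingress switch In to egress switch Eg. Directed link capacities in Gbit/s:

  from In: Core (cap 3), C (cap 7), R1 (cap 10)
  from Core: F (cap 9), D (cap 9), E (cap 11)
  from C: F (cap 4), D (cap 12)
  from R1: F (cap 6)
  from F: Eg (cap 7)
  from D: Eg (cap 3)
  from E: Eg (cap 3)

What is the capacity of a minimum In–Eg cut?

13

Augment In→Core→F→Eg: bottleneck 3, flow now 3.
Augment In→C→F→Eg: bottleneck 4, flow now 7.
Augment In→C→D→Eg: bottleneck 3, flow now 10.
Augment In→R1→F→Core→E→Eg: bottleneck 3, flow now 13. (uses reverse residual edge)
No augmenting path remains; maximum flow = 13.
By max-flow min-cut, the minimum cut capacity equals the max flow.
In the residual graph, reachable from In: {In, C, R1, F, D}.
Min-cut edges: In→Core (3), F→Eg (7), D→Eg (3); capacity 3 + 7 + 3 = 13.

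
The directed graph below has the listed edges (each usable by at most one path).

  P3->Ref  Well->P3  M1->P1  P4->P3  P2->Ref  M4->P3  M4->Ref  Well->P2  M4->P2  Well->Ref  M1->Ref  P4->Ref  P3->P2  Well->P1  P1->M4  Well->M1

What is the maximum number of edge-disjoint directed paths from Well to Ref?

5

Assign every edge capacity 1; by Menger, the answer equals the max flow.
Path Well→Ref (+1); total 1.
Path Well→M1→Ref (+1); total 2.
Path Well→P3→Ref (+1); total 3.
Path Well→P2→Ref (+1); total 4.
Path Well→P1→M4→Ref (+1); total 5.
No residual Well→Ref path; max flow = 5.
Certifying cut of size 5: {Well→M1, Well→P1, Well→P2, Well→P3, Well→Ref}.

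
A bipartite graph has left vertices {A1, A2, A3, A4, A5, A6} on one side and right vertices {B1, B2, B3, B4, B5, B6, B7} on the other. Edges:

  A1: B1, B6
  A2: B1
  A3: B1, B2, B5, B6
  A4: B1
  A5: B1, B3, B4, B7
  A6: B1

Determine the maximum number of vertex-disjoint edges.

Unit-capacity flow: source→left, listed edges, right→sink; max matching = max flow.
Augmenting path A1→B1 (+1); matched 1.
Augmenting path A3→B2 (+1); matched 2.
Augmenting path A5→B3 (+1); matched 3.
Augmenting path A2→B1→A1→B6 (+1); matched 4.
No augmenting path remains; maximum matching = 4.
König certificate: {A1, A3, A5, B1} is a vertex cover of size 4 (every listed pair touches it), so no matching can be larger.

4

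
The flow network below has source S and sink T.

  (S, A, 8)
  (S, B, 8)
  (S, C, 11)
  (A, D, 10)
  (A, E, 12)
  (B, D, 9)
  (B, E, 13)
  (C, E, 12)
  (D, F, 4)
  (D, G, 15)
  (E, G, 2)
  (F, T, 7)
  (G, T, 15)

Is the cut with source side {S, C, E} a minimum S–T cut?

Given cut capacity: 8 + 8 + 2 = 18.
Augment S→A→D→F→T: bottleneck 4, flow now 4.
Augment S→A→D→G→T: bottleneck 4, flow now 8.
Augment S→B→D→G→T: bottleneck 8, flow now 16.
Augment S→C→E→G→T: bottleneck 2, flow now 18.
No augmenting path remains; maximum flow = 18.
Cut capacity 18 equals the max flow, so it is a minimum cut.

Yes — it is a minimum cut (capacity 18).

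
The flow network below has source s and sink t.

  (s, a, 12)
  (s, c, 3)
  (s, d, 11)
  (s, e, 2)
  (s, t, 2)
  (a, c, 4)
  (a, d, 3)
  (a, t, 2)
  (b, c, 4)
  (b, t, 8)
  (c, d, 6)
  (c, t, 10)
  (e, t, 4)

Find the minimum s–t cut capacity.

Augment s→t: bottleneck 2, flow now 2.
Augment s→a→t: bottleneck 2, flow now 4.
Augment s→c→t: bottleneck 3, flow now 7.
Augment s→e→t: bottleneck 2, flow now 9.
Augment s→a→c→t: bottleneck 4, flow now 13.
No augmenting path remains; maximum flow = 13.
By max-flow min-cut, the minimum cut capacity equals the max flow.
In the residual graph, reachable from s: {s, a, d}.
Min-cut edges: s→c (3), s→e (2), s→t (2), a→c (4), a→t (2); capacity 3 + 2 + 2 + 4 + 2 = 13.

13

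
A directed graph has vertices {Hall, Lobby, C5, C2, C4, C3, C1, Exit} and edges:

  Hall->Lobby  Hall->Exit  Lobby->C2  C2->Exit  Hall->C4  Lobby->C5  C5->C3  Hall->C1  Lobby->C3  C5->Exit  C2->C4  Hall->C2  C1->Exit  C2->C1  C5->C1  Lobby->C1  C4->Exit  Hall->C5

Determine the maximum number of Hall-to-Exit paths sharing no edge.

5

Assign every edge capacity 1; by Menger, the answer equals the max flow.
Path Hall→Exit (+1); total 1.
Path Hall→C5→Exit (+1); total 2.
Path Hall→C2→Exit (+1); total 3.
Path Hall→C4→Exit (+1); total 4.
Path Hall→C1→Exit (+1); total 5.
No residual Hall→Exit path; max flow = 5.
Certifying cut of size 5: {C1→Exit, C2→Exit, C4→Exit, C5→Exit, Hall→Exit}.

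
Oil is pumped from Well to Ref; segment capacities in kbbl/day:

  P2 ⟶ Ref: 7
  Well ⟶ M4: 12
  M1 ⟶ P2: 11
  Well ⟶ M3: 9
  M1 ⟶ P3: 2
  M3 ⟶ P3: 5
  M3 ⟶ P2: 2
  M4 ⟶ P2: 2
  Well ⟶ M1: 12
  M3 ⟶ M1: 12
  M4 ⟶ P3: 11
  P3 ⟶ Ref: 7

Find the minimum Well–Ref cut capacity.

14

Augment Well→M1→P3→Ref: bottleneck 2, flow now 2.
Augment Well→M1→P2→Ref: bottleneck 7, flow now 9.
Augment Well→M4→P3→Ref: bottleneck 5, flow now 14.
No augmenting path remains; maximum flow = 14.
By max-flow min-cut, the minimum cut capacity equals the max flow.
In the residual graph, reachable from Well: {Well, M1, M4, M3, P3, P2}.
Min-cut edges: P3→Ref (7), P2→Ref (7); capacity 7 + 7 = 14.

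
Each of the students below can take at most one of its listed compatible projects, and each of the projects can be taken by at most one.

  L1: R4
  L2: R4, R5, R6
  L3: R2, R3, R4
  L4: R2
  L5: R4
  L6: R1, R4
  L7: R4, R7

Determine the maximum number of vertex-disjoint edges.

Unit-capacity flow: source→left, listed edges, right→sink; max matching = max flow.
Augmenting path L1→R4 (+1); matched 1.
Augmenting path L2→R5 (+1); matched 2.
Augmenting path L3→R2 (+1); matched 3.
Augmenting path L6→R1 (+1); matched 4.
Augmenting path L7→R7 (+1); matched 5.
Augmenting path L4→R2→L3→R3 (+1); matched 6.
No augmenting path remains; maximum matching = 6.
König certificate: {L2, L3, L4, L6, L7, R4} is a vertex cover of size 6 (every listed pair touches it), so no matching can be larger.

6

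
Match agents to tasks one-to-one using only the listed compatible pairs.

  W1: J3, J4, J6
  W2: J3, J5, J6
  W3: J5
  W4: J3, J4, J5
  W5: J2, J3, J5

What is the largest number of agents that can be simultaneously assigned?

5

Unit-capacity flow: source→left, listed edges, right→sink; max matching = max flow.
Augmenting path W1→J3 (+1); matched 1.
Augmenting path W2→J5 (+1); matched 2.
Augmenting path W4→J4 (+1); matched 3.
Augmenting path W5→J2 (+1); matched 4.
Augmenting path W3→J5→W2→J6 (+1); matched 5.
No augmenting path remains; maximum matching = 5.
König certificate: {W1, W2, W3, W4, W5} is a vertex cover of size 5 (every listed pair touches it), so no matching can be larger.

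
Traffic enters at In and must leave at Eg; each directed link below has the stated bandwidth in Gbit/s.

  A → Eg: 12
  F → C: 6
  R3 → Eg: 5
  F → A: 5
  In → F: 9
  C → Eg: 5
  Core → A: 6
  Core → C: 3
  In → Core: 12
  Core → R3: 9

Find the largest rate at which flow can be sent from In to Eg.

Augment In→F→C→Eg: bottleneck 5, flow now 5.
Augment In→F→A→Eg: bottleneck 4, flow now 9.
Augment In→Core→A→Eg: bottleneck 6, flow now 15.
Augment In→Core→R3→Eg: bottleneck 5, flow now 20.
Augment In→Core→C→F→A→Eg: bottleneck 1, flow now 21. (uses reverse residual edge)
No augmenting path remains; maximum flow = 21.
In the residual graph, reachable from In: {In}.
Min-cut edges: In→F (9), In→Core (12); capacity 9 + 12 = 21.
This cut is saturated, so no flow can exceed 21.

21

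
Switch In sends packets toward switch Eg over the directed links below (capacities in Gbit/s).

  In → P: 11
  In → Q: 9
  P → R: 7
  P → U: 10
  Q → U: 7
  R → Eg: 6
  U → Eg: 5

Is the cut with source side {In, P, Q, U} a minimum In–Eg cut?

No — its capacity is 12, but the minimum cut has capacity 11.

Given cut capacity: 7 + 5 = 12.
Augment In→P→R→Eg: bottleneck 6, flow now 6.
Augment In→P→U→Eg: bottleneck 5, flow now 11.
No augmenting path remains; maximum flow = 11.
In the residual graph, reachable from In: {In, P, Q, R, U}.
Min-cut edges: R→Eg (6), U→Eg (5); capacity 6 + 5 = 11.
Cut capacity 12 exceeds the max flow 11, so it is not minimum.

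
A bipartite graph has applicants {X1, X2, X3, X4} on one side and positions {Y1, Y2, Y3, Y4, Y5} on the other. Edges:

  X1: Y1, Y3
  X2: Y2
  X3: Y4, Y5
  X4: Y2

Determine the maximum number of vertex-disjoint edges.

Unit-capacity flow: source→left, listed edges, right→sink; max matching = max flow.
Augmenting path X1→Y1 (+1); matched 1.
Augmenting path X2→Y2 (+1); matched 2.
Augmenting path X3→Y4 (+1); matched 3.
No augmenting path remains; maximum matching = 3.
König certificate: {X1, X3, Y2} is a vertex cover of size 3 (every listed pair touches it), so no matching can be larger.

3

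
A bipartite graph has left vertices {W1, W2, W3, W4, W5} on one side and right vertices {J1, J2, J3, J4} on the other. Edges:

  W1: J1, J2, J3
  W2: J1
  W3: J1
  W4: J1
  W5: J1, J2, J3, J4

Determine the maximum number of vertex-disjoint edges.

3

Unit-capacity flow: source→left, listed edges, right→sink; max matching = max flow.
Augmenting path W1→J1 (+1); matched 1.
Augmenting path W5→J2 (+1); matched 2.
Augmenting path W2→J1→W1→J3 (+1); matched 3.
No augmenting path remains; maximum matching = 3.
König certificate: {W1, W5, J1} is a vertex cover of size 3 (every listed pair touches it), so no matching can be larger.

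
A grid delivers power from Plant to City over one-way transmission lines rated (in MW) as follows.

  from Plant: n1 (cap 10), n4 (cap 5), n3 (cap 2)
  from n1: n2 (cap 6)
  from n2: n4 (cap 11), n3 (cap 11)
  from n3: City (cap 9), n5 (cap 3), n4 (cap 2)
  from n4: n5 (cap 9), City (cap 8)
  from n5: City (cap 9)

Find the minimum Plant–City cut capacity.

13

Augment Plant→n3→City: bottleneck 2, flow now 2.
Augment Plant→n4→City: bottleneck 5, flow now 7.
Augment Plant→n1→n2→n3→City: bottleneck 6, flow now 13.
No augmenting path remains; maximum flow = 13.
By max-flow min-cut, the minimum cut capacity equals the max flow.
In the residual graph, reachable from Plant: {Plant, n1}.
Min-cut edges: Plant→n3 (2), Plant→n4 (5), n1→n2 (6); capacity 2 + 5 + 6 = 13.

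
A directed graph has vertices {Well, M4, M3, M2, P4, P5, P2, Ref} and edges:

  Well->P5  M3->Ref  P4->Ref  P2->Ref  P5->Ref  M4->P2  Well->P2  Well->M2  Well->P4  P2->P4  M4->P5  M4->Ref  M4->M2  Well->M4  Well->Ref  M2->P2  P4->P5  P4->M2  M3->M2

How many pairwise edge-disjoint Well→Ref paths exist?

5

Assign every edge capacity 1; by Menger, the answer equals the max flow.
Path Well→Ref (+1); total 1.
Path Well→M4→Ref (+1); total 2.
Path Well→P4→Ref (+1); total 3.
Path Well→P5→Ref (+1); total 4.
Path Well→P2→Ref (+1); total 5.
No residual Well→Ref path; max flow = 5.
Certifying cut of size 5: {P2→Ref, P4→Ref, P5→Ref, Well→M4, Well→Ref}.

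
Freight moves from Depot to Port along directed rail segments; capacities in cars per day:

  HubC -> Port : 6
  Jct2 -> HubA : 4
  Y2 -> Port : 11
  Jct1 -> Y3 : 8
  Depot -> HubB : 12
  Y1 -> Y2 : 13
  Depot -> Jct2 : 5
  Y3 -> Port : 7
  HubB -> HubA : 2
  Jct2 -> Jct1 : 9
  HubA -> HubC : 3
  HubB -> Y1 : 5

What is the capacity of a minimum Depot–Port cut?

12

Augment Depot→HubB→HubA→HubC→Port: bottleneck 2, flow now 2.
Augment Depot→HubB→Y1→Y2→Port: bottleneck 5, flow now 7.
Augment Depot→Jct2→HubA→HubC→Port: bottleneck 1, flow now 8.
Augment Depot→Jct2→Jct1→Y3→Port: bottleneck 4, flow now 12.
No augmenting path remains; maximum flow = 12.
By max-flow min-cut, the minimum cut capacity equals the max flow.
In the residual graph, reachable from Depot: {Depot, HubB}.
Min-cut edges: Depot→Jct2 (5), HubB→HubA (2), HubB→Y1 (5); capacity 5 + 2 + 5 = 12.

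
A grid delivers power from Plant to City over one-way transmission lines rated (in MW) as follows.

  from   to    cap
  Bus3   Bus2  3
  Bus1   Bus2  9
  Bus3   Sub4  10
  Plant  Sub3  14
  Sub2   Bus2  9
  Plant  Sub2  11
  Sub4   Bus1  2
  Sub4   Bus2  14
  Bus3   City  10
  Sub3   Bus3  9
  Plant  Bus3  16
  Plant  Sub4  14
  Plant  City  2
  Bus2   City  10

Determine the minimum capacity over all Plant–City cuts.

22

Augment Plant→City: bottleneck 2, flow now 2.
Augment Plant→Bus3→City: bottleneck 10, flow now 12.
Augment Plant→Bus3→Bus2→City: bottleneck 3, flow now 15.
Augment Plant→Sub4→Bus2→City: bottleneck 7, flow now 22.
No augmenting path remains; maximum flow = 22.
By max-flow min-cut, the minimum cut capacity equals the max flow.
In the residual graph, reachable from Plant: {Plant, Sub3, Bus3, Bus1, Sub4, Sub2, Bus2}.
Min-cut edges: Plant→City (2), Bus3→City (10), Bus2→City (10); capacity 2 + 10 + 10 = 22.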